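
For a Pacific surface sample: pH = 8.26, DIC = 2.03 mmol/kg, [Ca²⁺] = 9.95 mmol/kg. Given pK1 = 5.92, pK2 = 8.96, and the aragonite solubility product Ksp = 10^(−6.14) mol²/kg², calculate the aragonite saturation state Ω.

Ω = 4.62

α₂ = 1 / (1 + [H⁺]/K2 + [H⁺]²/(K1K2)) = 1 / (1 + 10^+0.70 + 10^-1.64)
   = 1 / (1 + 5.0119 + 0.022909) = 1/6.0348 = 0.1657
[CO3²⁻] = α₂ × DIC = 0.1657 × 2.03 = 0.3364 mmol/kg
Ksp = 10^(−6.14) = 7.244×10^-7
Ω = [Ca²⁺][CO3²⁻]/Ksp = (9.95×10^-3)(3.364×10^-4) / 7.244×10^-7 = 4.62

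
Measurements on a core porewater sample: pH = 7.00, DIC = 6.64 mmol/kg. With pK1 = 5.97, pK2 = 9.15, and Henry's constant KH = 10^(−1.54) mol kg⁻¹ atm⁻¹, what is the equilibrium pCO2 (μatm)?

α₀ = 1 / (1 + K1/[H⁺] + K1K2/[H⁺]²) = 1 / (1 + 10^+1.03 + 10^-1.12)
   = 1 / (1 + 10.715 + 0.075858) = 1/11.791 = 0.08481
[CO2*] = α₀ × DIC = 0.08481 × 6.64 = 0.5631 mmol/kg
pCO2 = [CO2*]/KH = 5.631×10^-4 / 2.884×10^-2 = 1.95×10^4 μatm

pCO2 = 1.95×10^4 μatm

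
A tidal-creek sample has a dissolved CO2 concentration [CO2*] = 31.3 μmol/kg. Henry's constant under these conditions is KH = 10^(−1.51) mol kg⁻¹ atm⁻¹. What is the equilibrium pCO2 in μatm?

KH = 10^(−1.51) = 3.090×10^-2 mol kg⁻¹ atm⁻¹
pCO2 = [CO2*]/KH = 31.3×10^-6 / 3.090×10^-2 = 1.01×10^-3 atm = 1010 μatm

pCO2 = 1010 μatm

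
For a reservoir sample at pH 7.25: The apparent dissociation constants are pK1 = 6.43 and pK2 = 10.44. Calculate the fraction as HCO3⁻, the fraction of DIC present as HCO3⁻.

α₁ = 1 / (1 + [H⁺]/K1 + K2/[H⁺]) = 1 / (1 + 10^-0.82 + 10^-3.19)
   = 1 / (1 + 0.15136 + 0.00064565) = 1/1.1520 = 0.8681

α₁ = 0.868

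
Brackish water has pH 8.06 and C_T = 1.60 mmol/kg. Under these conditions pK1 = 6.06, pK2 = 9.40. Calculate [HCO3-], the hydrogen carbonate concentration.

[HCO3⁻] = 1.52 mmol/kg

α₁ = 1 / (1 + [H⁺]/K1 + K2/[H⁺]) = 1 / (1 + 10^-2.00 + 10^-1.34)
   = 1 / (1 + 0.010000 + 0.045709) = 1/1.0557 = 0.9472
[HCO3⁻] = α₁ × DIC = 0.9472 × 1.60 = 1.52 mmol/kg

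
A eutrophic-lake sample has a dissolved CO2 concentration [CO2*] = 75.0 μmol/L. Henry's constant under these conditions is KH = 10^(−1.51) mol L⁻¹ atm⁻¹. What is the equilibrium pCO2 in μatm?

KH = 10^(−1.51) = 3.090×10^-2 mol L⁻¹ atm⁻¹
pCO2 = [CO2*]/KH = 75.0×10^-6 / 3.090×10^-2 = 2.43×10^-3 atm = 2430 μatm

pCO2 = 2430 μatm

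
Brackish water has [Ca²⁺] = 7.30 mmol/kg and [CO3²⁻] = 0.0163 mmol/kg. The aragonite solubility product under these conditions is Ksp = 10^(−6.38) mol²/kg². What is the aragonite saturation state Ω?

Ksp = 10^(−6.38) = 4.169×10^-7
Ω = [Ca²⁺][CO3²⁻]/Ksp = (7.30×10^-3)(0.0163×10^-3) / 4.169×10^-7 = 0.285

Ω = 0.285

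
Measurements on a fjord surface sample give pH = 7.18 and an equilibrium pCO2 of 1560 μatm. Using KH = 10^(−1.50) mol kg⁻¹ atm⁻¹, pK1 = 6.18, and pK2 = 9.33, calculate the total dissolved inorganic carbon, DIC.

DIC = 0.546 mmol/kg

[CO2*] = KH · pCO2 = 10^(−1.50) × 1560×10^-6 = 4.933×10^-5 mol/kg
α₀ = 1/(1 + K1/[H⁺] + K1K2/[H⁺]²) = 1/(1 + 10^+1.00 + 10^-1.15) = 0.09033
DIC = [CO2*]/α₀ = 4.933×10^-5 / 0.09033 = 0.546 mmol/kg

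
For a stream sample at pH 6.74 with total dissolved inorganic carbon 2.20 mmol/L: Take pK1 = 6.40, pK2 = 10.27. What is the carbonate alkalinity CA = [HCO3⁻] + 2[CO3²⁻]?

CA = [HCO3⁻] + 2[CO3²⁻] = (α₁ + 2α₂)·DIC
At pH 6.74: [H⁺]/K1 = 10^-0.34 = 0.45709, K2/[H⁺] = 10^-3.53 = 0.00029512
α₁ = 1/(1 + 0.45709 + 0.00029512) = 1/1.4574 = 0.6862; α₂ = α₁·K2/[H⁺] = 0.0002025
α₁ + 2α₂ = 0.6866
CA = 0.6866 × 2.20 = 1.51 mmol/L

CA = 1.51 mmol/L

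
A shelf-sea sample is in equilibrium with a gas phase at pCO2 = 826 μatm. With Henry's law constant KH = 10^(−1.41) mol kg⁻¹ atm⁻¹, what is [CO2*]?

KH = 10^(−1.41) = 3.890×10^-2 mol kg⁻¹ atm⁻¹
[CO2*] = KH · pCO2 = 3.890×10^-2 × 826×10^-6 atm = 3.21×10^-5 mol/kg

[CO2*] = 32.1 μmol/kg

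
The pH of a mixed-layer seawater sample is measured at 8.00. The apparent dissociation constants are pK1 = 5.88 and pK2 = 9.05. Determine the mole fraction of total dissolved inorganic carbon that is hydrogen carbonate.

α₁ = 0.912

α₁ = 1 / (1 + [H⁺]/K1 + K2/[H⁺]) = 1 / (1 + 10^-2.12 + 10^-1.05)
   = 1 / (1 + 0.0075858 + 0.089125) = 1/1.0967 = 0.9118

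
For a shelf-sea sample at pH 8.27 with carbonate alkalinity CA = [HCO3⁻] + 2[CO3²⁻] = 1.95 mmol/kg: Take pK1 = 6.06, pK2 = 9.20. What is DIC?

DIC = 1.77 mmol/kg

CA = [HCO3⁻] + 2[CO3²⁻] = (α₁ + 2α₂)·DIC
At pH 8.27: [H⁺]/K1 = 10^-2.21 = 0.0061660, K2/[H⁺] = 10^-0.93 = 0.11749
α₁ = 1/(1 + 0.0061660 + 0.11749) = 1/1.1237 = 0.8900; α₂ = α₁·K2/[H⁺] = 0.1046
α₁ + 2α₂ = 1.0991
DIC = CA / (α₁ + 2α₂) = 1.95 / 1.0991 = 1.77 mmol/kg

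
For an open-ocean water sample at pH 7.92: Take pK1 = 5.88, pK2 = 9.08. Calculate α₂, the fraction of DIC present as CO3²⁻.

α₂ = 0.0642

α₂ = 1 / (1 + [H⁺]/K2 + [H⁺]²/(K1K2)) = 1 / (1 + 10^+1.16 + 10^-0.88)
   = 1 / (1 + 14.454 + 0.13183) = 1/15.586 = 0.06416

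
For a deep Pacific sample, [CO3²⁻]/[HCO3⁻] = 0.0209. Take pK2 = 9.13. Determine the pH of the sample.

From K2 = [H⁺][CO3²⁻]/[HCO3⁻]:  pH = pK2 + log₁₀([CO3²⁻]/[HCO3⁻])
log₁₀(0.0209) = -1.680
pH = 9.13 + (-1.680) = 7.45

pH = 7.45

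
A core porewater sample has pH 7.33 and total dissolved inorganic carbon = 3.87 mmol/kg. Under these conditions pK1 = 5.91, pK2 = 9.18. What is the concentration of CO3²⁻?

α₂ = 1 / (1 + [H⁺]/K2 + [H⁺]²/(K1K2)) = 1 / (1 + 10^+1.85 + 10^+0.43)
   = 1 / (1 + 70.795 + 2.6915) = 1/74.486 = 0.01343
[CO3²⁻] = α₂ × DIC = 0.01343 × 3.87 = 0.0520 mmol/kg

[CO3²⁻] = 0.0520 mmol/kg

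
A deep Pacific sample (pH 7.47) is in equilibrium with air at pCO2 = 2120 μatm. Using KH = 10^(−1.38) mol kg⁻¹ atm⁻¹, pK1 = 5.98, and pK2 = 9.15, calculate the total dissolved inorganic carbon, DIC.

DIC = 2.88 mmol/kg

[CO2*] = KH · pCO2 = 10^(−1.38) × 2120×10^-6 = 8.838×10^-5 mol/kg
α₀ = 1/(1 + K1/[H⁺] + K1K2/[H⁺]²) = 1/(1 + 10^+1.49 + 10^-0.19) = 0.03072
DIC = [CO2*]/α₀ = 8.838×10^-5 / 0.03072 = 2.88 mmol/kg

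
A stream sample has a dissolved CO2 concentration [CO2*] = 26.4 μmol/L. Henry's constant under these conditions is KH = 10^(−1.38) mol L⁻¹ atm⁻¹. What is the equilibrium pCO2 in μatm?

KH = 10^(−1.38) = 4.169×10^-2 mol L⁻¹ atm⁻¹
pCO2 = [CO2*]/KH = 26.4×10^-6 / 4.169×10^-2 = 6.33×10^-4 atm = 633 μatm

pCO2 = 633 μatm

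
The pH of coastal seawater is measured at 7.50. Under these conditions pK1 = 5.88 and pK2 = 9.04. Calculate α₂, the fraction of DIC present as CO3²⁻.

α₂ = 0.0274

α₂ = 1 / (1 + [H⁺]/K2 + [H⁺]²/(K1K2)) = 1 / (1 + 10^+1.54 + 10^-0.08)
   = 1 / (1 + 34.674 + 0.83176) = 1/36.505 = 0.02739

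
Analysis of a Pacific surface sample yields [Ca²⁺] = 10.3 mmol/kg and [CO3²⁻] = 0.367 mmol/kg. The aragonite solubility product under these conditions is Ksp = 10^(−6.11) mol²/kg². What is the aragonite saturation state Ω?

Ω = 4.87

Ksp = 10^(−6.11) = 7.762×10^-7
Ω = [Ca²⁺][CO3²⁻]/Ksp = (10.3×10^-3)(0.367×10^-3) / 7.762×10^-7 = 4.87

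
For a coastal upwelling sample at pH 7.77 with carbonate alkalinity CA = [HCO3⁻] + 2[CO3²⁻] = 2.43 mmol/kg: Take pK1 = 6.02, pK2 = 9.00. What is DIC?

DIC = 2.34 mmol/kg

CA = [HCO3⁻] + 2[CO3²⁻] = (α₁ + 2α₂)·DIC
At pH 7.77: [H⁺]/K1 = 10^-1.75 = 0.017783, K2/[H⁺] = 10^-1.23 = 0.058884
α₁ = 1/(1 + 0.017783 + 0.058884) = 1/1.0767 = 0.9288; α₂ = α₁·K2/[H⁺] = 0.05469
α₁ + 2α₂ = 1.0382
DIC = CA / (α₁ + 2α₂) = 2.43 / 1.0382 = 2.34 mmol/kg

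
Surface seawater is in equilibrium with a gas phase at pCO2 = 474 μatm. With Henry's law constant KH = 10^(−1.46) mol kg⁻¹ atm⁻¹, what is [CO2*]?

KH = 10^(−1.46) = 3.467×10^-2 mol kg⁻¹ atm⁻¹
[CO2*] = KH · pCO2 = 3.467×10^-2 × 474×10^-6 atm = 1.64×10^-5 mol/kg

[CO2*] = 16.4 μmol/kg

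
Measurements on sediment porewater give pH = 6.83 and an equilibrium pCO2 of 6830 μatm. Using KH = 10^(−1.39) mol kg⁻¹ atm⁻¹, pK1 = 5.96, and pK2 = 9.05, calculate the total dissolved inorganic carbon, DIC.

DIC = 2.35 mmol/kg

[CO2*] = KH · pCO2 = 10^(−1.39) × 6830×10^-6 = 2.782×10^-4 mol/kg
α₀ = 1/(1 + K1/[H⁺] + K1K2/[H⁺]²) = 1/(1 + 10^+0.87 + 10^-1.35) = 0.1182
DIC = [CO2*]/α₀ = 2.782×10^-4 / 0.1182 = 2.35 mmol/kg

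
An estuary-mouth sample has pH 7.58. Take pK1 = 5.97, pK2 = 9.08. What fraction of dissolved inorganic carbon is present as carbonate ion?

α₂ = 1 / (1 + [H⁺]/K2 + [H⁺]²/(K1K2)) = 1 / (1 + 10^+1.50 + 10^-0.11)
   = 1 / (1 + 31.623 + 0.77625) = 1/33.399 = 0.02994

α₂ = 0.0299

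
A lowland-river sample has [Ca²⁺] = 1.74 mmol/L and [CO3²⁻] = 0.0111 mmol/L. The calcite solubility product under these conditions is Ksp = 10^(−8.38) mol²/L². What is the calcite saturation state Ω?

Ksp = 10^(−8.38) = 4.169×10^-9
Ω = [Ca²⁺][CO3²⁻]/Ksp = (1.74×10^-3)(0.0111×10^-3) / 4.169×10^-9 = 4.63

Ω = 4.63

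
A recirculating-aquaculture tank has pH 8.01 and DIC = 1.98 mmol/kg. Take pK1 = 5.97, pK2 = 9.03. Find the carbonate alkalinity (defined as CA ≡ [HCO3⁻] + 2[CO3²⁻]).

CA = 2.13 mmol/kg

CA = [HCO3⁻] + 2[CO3²⁻] = (α₁ + 2α₂)·DIC
At pH 8.01: [H⁺]/K1 = 10^-2.04 = 0.0091201, K2/[H⁺] = 10^-1.02 = 0.095499
α₁ = 1/(1 + 0.0091201 + 0.095499) = 1/1.1046 = 0.9053; α₂ = α₁·K2/[H⁺] = 0.08645
α₁ + 2α₂ = 1.0782
CA = 1.0782 × 1.98 = 2.13 mmol/kg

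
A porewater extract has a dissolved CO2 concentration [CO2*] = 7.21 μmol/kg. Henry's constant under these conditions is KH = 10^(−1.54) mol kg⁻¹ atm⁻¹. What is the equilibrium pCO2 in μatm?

KH = 10^(−1.54) = 2.884×10^-2 mol kg⁻¹ atm⁻¹
pCO2 = [CO2*]/KH = 7.21×10^-6 / 2.884×10^-2 = 2.50×10^-4 atm = 250 μatm

pCO2 = 250 μatm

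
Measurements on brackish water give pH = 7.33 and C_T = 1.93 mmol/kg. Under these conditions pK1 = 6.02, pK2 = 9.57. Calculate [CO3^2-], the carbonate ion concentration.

[CO3²⁻] = 10.5 μmol/kg

α₂ = 1 / (1 + [H⁺]/K2 + [H⁺]²/(K1K2)) = 1 / (1 + 10^+2.24 + 10^+0.93)
   = 1 / (1 + 173.78 + 8.5114) = 1/183.29 = 0.005456
[CO3²⁻] = α₂ × DIC = 0.005456 × 1.93 = 0.0105 mmol/kg = 10.5 μmol/kg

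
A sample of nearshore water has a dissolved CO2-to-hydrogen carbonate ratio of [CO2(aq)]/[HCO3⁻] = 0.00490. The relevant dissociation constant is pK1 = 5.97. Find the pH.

pH = 8.28

From K1 = [H⁺][HCO3⁻]/[CO2(aq)]:  pH = pK1 − log₁₀([CO2(aq)]/[HCO3⁻])
log₁₀(0.00490) = -2.310
pH = 5.97 − (-2.310) = 8.28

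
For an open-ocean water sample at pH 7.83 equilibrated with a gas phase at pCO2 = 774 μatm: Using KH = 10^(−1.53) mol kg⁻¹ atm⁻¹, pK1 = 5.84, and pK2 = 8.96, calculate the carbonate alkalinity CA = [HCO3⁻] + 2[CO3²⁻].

[CO2*] = KH · pCO2 = 10^(−1.53) × 774×10^-6 = 2.284×10^-5 mol/kg
α₀ = 1/(1 + K1/[H⁺] + K1K2/[H⁺]²) = 1/(1 + 10^+1.99 + 10^+0.86) = 0.009437
DIC = [CO2*]/α₀ = 2.284×10^-5 / 0.009437 = 2.421 mmol/kg
CA = (α₁ + 2α₂)·DIC = (0.9222 + 2×0.06836) × 2.421 = 2.56 mmol/kg

CA = 2.56 mmol/kg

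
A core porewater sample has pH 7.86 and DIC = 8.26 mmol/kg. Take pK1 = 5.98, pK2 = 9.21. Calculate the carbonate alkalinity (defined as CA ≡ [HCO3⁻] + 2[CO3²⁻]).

CA = [HCO3⁻] + 2[CO3²⁻] = (α₁ + 2α₂)·DIC
At pH 7.86: [H⁺]/K1 = 10^-1.88 = 0.013183, K2/[H⁺] = 10^-1.35 = 0.044668
α₁ = 1/(1 + 0.013183 + 0.044668) = 1/1.0579 = 0.9453; α₂ = α₁·K2/[H⁺] = 0.04223
α₁ + 2α₂ = 1.0298
CA = 1.0298 × 8.26 = 8.51 mmol/kg

CA = 8.51 mmol/kg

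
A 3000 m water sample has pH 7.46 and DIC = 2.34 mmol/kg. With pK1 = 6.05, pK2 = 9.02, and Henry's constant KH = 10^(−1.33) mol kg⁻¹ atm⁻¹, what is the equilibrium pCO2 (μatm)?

pCO2 = 1830 μatm

α₀ = 1 / (1 + K1/[H⁺] + K1K2/[H⁺]²) = 1 / (1 + 10^+1.41 + 10^-0.15)
   = 1 / (1 + 25.704 + 0.70795) = 1/27.412 = 0.03648
[CO2*] = α₀ × DIC = 0.03648 × 2.34 = 0.08536 mmol/kg
pCO2 = [CO2*]/KH = 8.536×10^-5 / 4.677×10^-2 = 1830 μatm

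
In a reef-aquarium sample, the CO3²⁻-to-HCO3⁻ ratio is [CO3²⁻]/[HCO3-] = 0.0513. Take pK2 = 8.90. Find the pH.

From K2 = [H⁺][CO3²⁻]/[HCO3-]:  pH = pK2 + log₁₀([CO3²⁻]/[HCO3-])
log₁₀(0.0513) = -1.290
pH = 8.90 + (-1.290) = 7.61

pH = 7.61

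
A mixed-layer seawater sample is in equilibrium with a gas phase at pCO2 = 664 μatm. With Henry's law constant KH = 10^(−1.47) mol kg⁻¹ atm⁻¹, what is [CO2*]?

KH = 10^(−1.47) = 3.388×10^-2 mol kg⁻¹ atm⁻¹
[CO2*] = KH · pCO2 = 3.388×10^-2 × 664×10^-6 atm = 2.25×10^-5 mol/kg

[CO2*] = 22.5 μmol/kg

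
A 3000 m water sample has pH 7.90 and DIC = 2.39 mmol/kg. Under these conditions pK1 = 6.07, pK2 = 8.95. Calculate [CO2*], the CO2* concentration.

α₀ = 1 / (1 + K1/[H⁺] + K1K2/[H⁺]²) = 1 / (1 + 10^+1.83 + 10^+0.78)
   = 1 / (1 + 67.608 + 6.0256) = 1/74.634 = 0.01340
[CO2*] = α₀ × DIC = 0.01340 × 2.39 = 0.0320 mmol/kg

[CO2*] = 0.0320 mmol/kg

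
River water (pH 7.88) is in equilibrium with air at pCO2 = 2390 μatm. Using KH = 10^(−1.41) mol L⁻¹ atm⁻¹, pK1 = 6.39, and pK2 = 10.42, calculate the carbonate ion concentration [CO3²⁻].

[CO3²⁻] = 8.29 μmol/L

[CO2*] = KH · pCO2 = 10^(−1.41) × 2390×10^-6 = 9.298×10^-5 mol/L
α₀ = 1/(1 + K1/[H⁺] + K1K2/[H⁺]²) = 1/(1 + 10^+1.49 + 10^-1.05) = 0.03126
DIC = [CO2*]/α₀ = 9.298×10^-5 / 0.03126 = 2.975 mmol/L
[CO3²⁻] = α₂·DIC; α₂ = 0.002786, so [CO3²⁻] = 0.002786 × 2.975 = 0.00829 mmol/L = 8.29 μmol/L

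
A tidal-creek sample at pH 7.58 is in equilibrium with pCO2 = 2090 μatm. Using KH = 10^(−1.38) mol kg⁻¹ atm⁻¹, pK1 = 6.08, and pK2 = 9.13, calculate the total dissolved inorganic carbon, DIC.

[CO2*] = KH · pCO2 = 10^(−1.38) × 2090×10^-6 = 8.713×10^-5 mol/kg
α₀ = 1/(1 + K1/[H⁺] + K1K2/[H⁺]²) = 1/(1 + 10^+1.50 + 10^-0.05) = 0.02984
DIC = [CO2*]/α₀ = 8.713×10^-5 / 0.02984 = 2.92 mmol/kg

DIC = 2.92 mmol/kg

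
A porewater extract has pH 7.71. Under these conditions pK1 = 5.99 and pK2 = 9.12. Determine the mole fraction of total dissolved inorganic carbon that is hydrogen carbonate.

α₁ = 1 / (1 + [H⁺]/K1 + K2/[H⁺]) = 1 / (1 + 10^-1.72 + 10^-1.41)
   = 1 / (1 + 0.019055 + 0.038905) = 1/1.0580 = 0.9452

α₁ = 0.945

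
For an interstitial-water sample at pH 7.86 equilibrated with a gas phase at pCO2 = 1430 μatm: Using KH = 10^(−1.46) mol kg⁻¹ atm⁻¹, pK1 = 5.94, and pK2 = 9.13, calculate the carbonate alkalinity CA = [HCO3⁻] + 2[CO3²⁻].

[CO2*] = KH · pCO2 = 10^(−1.46) × 1430×10^-6 = 4.958×10^-5 mol/kg
α₀ = 1/(1 + K1/[H⁺] + K1K2/[H⁺]²) = 1/(1 + 10^+1.92 + 10^+0.65) = 0.01128
DIC = [CO2*]/α₀ = 4.958×10^-5 / 0.01128 = 4.395 mmol/kg
CA = (α₁ + 2α₂)·DIC = (0.9383 + 2×0.05039) × 4.395 = 4.57 mmol/kg

CA = 4.57 mmol/kg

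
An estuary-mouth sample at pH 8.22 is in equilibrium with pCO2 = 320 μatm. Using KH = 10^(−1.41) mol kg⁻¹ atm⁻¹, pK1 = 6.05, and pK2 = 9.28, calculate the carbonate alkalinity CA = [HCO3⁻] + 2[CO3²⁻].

CA = 2.16 mmol/kg

[CO2*] = KH · pCO2 = 10^(−1.41) × 320×10^-6 = 1.245×10^-5 mol/kg
α₀ = 1/(1 + K1/[H⁺] + K1K2/[H⁺]²) = 1/(1 + 10^+2.17 + 10^+1.11) = 0.006181
DIC = [CO2*]/α₀ = 1.245×10^-5 / 0.006181 = 2.014 mmol/kg
CA = (α₁ + 2α₂)·DIC = (0.9142 + 2×0.07962) × 2.014 = 2.16 mmol/kg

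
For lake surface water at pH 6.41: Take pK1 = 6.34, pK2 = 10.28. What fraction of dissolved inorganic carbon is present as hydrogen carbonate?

α₁ = 1 / (1 + [H⁺]/K1 + K2/[H⁺]) = 1 / (1 + 10^-0.07 + 10^-3.87)
   = 1 / (1 + 0.85114 + 0.00013490) = 1/1.8513 = 0.5402

α₁ = 0.540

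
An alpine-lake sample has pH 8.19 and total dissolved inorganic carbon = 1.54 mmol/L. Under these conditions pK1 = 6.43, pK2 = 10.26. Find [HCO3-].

[HCO3⁻] = 1.50 mmol/L

α₁ = 1 / (1 + [H⁺]/K1 + K2/[H⁺]) = 1 / (1 + 10^-1.76 + 10^-2.07)
   = 1 / (1 + 0.017378 + 0.0085114) = 1/1.0259 = 0.9748
[HCO3⁻] = α₁ × DIC = 0.9748 × 1.54 = 1.50 mmol/L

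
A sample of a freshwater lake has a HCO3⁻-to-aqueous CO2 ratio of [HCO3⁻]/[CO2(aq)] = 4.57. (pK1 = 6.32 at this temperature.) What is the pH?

pH = 6.98

From K1 = [H⁺][HCO3⁻]/[CO2(aq)]:  pH = pK1 + log₁₀([HCO3⁻]/[CO2(aq)])
log₁₀(4.57) = +0.660
pH = 6.32 + (+0.660) = 6.98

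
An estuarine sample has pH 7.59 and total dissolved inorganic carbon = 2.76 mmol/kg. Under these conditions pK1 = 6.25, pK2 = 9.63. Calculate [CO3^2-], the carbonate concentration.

α₂ = 1 / (1 + [H⁺]/K2 + [H⁺]²/(K1K2)) = 1 / (1 + 10^+2.04 + 10^+0.70)
   = 1 / (1 + 109.65 + 5.0119) = 1/115.66 = 0.008646
[CO3²⁻] = α₂ × DIC = 0.008646 × 2.76 = 0.0239 mmol/kg

[CO3²⁻] = 0.0239 mmol/kg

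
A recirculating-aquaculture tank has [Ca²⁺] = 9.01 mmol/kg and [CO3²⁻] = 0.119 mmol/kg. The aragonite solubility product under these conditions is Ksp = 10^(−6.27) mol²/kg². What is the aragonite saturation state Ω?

Ksp = 10^(−6.27) = 5.370×10^-7
Ω = [Ca²⁺][CO3²⁻]/Ksp = (9.01×10^-3)(0.119×10^-3) / 5.370×10^-7 = 2.00

Ω = 2.00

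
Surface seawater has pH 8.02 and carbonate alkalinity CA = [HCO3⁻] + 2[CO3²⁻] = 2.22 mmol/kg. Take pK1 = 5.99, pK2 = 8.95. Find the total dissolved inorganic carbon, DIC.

DIC = 2.03 mmol/kg

CA = [HCO3⁻] + 2[CO3²⁻] = (α₁ + 2α₂)·DIC
At pH 8.02: [H⁺]/K1 = 10^-2.03 = 0.0093325, K2/[H⁺] = 10^-0.93 = 0.11749
α₁ = 1/(1 + 0.0093325 + 0.11749) = 1/1.1268 = 0.8875; α₂ = α₁·K2/[H⁺] = 0.1043
α₁ + 2α₂ = 1.0960
DIC = CA / (α₁ + 2α₂) = 2.22 / 1.0960 = 2.03 mmol/kg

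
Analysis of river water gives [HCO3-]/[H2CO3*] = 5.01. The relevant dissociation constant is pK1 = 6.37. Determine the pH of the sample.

pH = 7.07

From K1 = [H⁺][HCO3-]/[H2CO3*]:  pH = pK1 + log₁₀([HCO3-]/[H2CO3*])
log₁₀(5.01) = +0.700
pH = 6.37 + (+0.700) = 7.07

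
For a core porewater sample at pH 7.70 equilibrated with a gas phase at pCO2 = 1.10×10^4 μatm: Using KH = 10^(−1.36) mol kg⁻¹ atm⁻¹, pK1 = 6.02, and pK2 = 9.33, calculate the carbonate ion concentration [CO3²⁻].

[CO2*] = KH · pCO2 = 10^(−1.36) × 1.10×10^4×10^-6 = 4.802×10^-4 mol/kg
α₀ = 1/(1 + K1/[H⁺] + K1K2/[H⁺]²) = 1/(1 + 10^+1.68 + 10^+0.05) = 0.02001
DIC = [CO2*]/α₀ = 4.802×10^-4 / 0.02001 = 24.00 mmol/kg
[CO3²⁻] = α₂·DIC; α₂ = 0.02245, so [CO3²⁻] = 0.02245 × 24.00 = 0.539 mmol/kg

[CO3²⁻] = 0.539 mmol/kg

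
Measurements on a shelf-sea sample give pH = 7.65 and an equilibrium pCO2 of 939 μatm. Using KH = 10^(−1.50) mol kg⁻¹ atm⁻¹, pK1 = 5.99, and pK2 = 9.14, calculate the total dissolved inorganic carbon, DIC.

DIC = 1.43 mmol/kg

[CO2*] = KH · pCO2 = 10^(−1.50) × 939×10^-6 = 2.969×10^-5 mol/kg
α₀ = 1/(1 + K1/[H⁺] + K1K2/[H⁺]²) = 1/(1 + 10^+1.66 + 10^+0.17) = 0.02075
DIC = [CO2*]/α₀ = 2.969×10^-5 / 0.02075 = 1.43 mmol/kg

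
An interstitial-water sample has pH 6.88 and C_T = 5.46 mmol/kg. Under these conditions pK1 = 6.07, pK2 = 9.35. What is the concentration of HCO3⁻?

[HCO3⁻] = 4.71 mmol/kg

α₁ = 1 / (1 + [H⁺]/K1 + K2/[H⁺]) = 1 / (1 + 10^-0.81 + 10^-2.47)
   = 1 / (1 + 0.15488 + 0.0033884) = 1/1.1583 = 0.8634
[HCO3⁻] = α₁ × DIC = 0.8634 × 5.46 = 4.71 mmol/kg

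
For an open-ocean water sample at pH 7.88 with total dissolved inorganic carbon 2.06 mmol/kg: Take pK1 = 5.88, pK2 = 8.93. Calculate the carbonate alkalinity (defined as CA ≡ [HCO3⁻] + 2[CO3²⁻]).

CA = [HCO3⁻] + 2[CO3²⁻] = (α₁ + 2α₂)·DIC
At pH 7.88: [H⁺]/K1 = 10^-2.00 = 0.010000, K2/[H⁺] = 10^-1.05 = 0.089125
α₁ = 1/(1 + 0.010000 + 0.089125) = 1/1.0991 = 0.9098; α₂ = α₁·K2/[H⁺] = 0.08109
α₁ + 2α₂ = 1.0720
CA = 1.0720 × 2.06 = 2.21 mmol/kg

CA = 2.21 mmol/kg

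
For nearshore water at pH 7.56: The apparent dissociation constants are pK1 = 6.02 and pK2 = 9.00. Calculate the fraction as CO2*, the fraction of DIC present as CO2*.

α₀ = 1 / (1 + K1/[H⁺] + K1K2/[H⁺]²) = 1 / (1 + 10^+1.54 + 10^+0.10)
   = 1 / (1 + 34.674 + 1.2589) = 1/36.933 = 0.02708

α₀ = 0.0271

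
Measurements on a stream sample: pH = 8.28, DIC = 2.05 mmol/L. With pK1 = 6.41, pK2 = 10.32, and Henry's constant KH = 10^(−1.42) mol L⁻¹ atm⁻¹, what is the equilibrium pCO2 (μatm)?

pCO2 = 711 μatm

α₀ = 1 / (1 + K1/[H⁺] + K1K2/[H⁺]²) = 1 / (1 + 10^+1.87 + 10^-0.17)
   = 1 / (1 + 74.131 + 0.67608) = 1/75.807 = 0.01319
[CO2*] = α₀ × DIC = 0.01319 × 2.05 = 0.02704 mmol/L
pCO2 = [CO2*]/KH = 2.704×10^-5 / 3.802×10^-2 = 711 μatm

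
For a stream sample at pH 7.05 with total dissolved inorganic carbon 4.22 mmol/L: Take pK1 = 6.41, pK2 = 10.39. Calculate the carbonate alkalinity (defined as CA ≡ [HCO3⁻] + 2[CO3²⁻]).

CA = [HCO3⁻] + 2[CO3²⁻] = (α₁ + 2α₂)·DIC
At pH 7.05: [H⁺]/K1 = 10^-0.64 = 0.22909, K2/[H⁺] = 10^-3.34 = 0.00045709
α₁ = 1/(1 + 0.22909 + 0.00045709) = 1/1.2295 = 0.8133; α₂ = α₁·K2/[H⁺] = 0.0003718
α₁ + 2α₂ = 0.8141
CA = 0.8141 × 4.22 = 3.44 mmol/L

CA = 3.44 mmol/L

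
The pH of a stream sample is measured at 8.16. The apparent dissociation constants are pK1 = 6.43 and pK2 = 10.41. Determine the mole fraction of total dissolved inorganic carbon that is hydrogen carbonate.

α₁ = 1 / (1 + [H⁺]/K1 + K2/[H⁺]) = 1 / (1 + 10^-1.73 + 10^-2.25)
   = 1 / (1 + 0.018621 + 0.0056234) = 1/1.0242 = 0.9763

α₁ = 0.976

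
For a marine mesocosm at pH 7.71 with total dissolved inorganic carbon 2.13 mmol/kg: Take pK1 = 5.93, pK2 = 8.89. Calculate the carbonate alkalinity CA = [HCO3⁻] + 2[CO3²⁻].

CA = 2.23 mmol/kg

CA = [HCO3⁻] + 2[CO3²⁻] = (α₁ + 2α₂)·DIC
At pH 7.71: [H⁺]/K1 = 10^-1.78 = 0.016596, K2/[H⁺] = 10^-1.18 = 0.066069
α₁ = 1/(1 + 0.016596 + 0.066069) = 1/1.0827 = 0.9236; α₂ = α₁·K2/[H⁺] = 0.06102
α₁ + 2α₂ = 1.0457
CA = 1.0457 × 2.13 = 2.23 mmol/kg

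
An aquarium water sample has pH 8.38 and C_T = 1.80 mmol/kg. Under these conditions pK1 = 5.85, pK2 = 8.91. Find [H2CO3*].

α₀ = 1 / (1 + K1/[H⁺] + K1K2/[H⁺]²) = 1 / (1 + 10^+2.53 + 10^+2.00)
   = 1 / (1 + 338.84 + 100.00) = 1/439.84 = 0.002274
[CO2*] = α₀ × DIC = 0.002274 × 1.80 = 0.00409 mmol/kg = 4.09 μmol/kg

[CO2*] = 4.09 μmol/kg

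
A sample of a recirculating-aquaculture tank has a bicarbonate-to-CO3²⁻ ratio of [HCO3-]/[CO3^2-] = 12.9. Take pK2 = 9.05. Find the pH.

From K2 = [H⁺][CO3^2-]/[HCO3-]:  pH = pK2 − log₁₀([HCO3-]/[CO3^2-])
log₁₀(12.9) = +1.111
pH = 9.05 − (+1.111) = 7.94

pH = 7.94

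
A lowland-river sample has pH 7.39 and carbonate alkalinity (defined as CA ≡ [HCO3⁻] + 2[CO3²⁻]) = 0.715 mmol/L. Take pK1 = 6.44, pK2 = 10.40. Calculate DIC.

DIC = 0.794 mmol/L

CA = [HCO3⁻] + 2[CO3²⁻] = (α₁ + 2α₂)·DIC
At pH 7.39: [H⁺]/K1 = 10^-0.95 = 0.11220, K2/[H⁺] = 10^-3.01 = 0.00097724
α₁ = 1/(1 + 0.11220 + 0.00097724) = 1/1.1132 = 0.8983; α₂ = α₁·K2/[H⁺] = 0.0008779
α₁ + 2α₂ = 0.9001
DIC = CA / (α₁ + 2α₂) = 0.715 / 0.9001 = 0.794 mmol/L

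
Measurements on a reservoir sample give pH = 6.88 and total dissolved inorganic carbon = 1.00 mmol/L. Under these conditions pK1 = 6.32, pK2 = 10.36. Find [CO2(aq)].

[CO2*] = 0.216 mmol/L

α₀ = 1 / (1 + K1/[H⁺] + K1K2/[H⁺]²) = 1 / (1 + 10^+0.56 + 10^-2.92)
   = 1 / (1 + 3.6308 + 0.0012023) = 1/4.6320 = 0.2159
[CO2*] = α₀ × DIC = 0.2159 × 1.00 = 0.216 mmol/L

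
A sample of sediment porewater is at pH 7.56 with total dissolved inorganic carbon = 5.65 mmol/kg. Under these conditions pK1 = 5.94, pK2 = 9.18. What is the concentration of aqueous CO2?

[CO2*] = 0.129 mmol/kg

α₀ = 1 / (1 + K1/[H⁺] + K1K2/[H⁺]²) = 1 / (1 + 10^+1.62 + 10^+0.00)
   = 1 / (1 + 41.687 + 1.0000) = 1/43.687 = 0.02289
[CO2*] = α₀ × DIC = 0.02289 × 5.65 = 0.129 mmol/kg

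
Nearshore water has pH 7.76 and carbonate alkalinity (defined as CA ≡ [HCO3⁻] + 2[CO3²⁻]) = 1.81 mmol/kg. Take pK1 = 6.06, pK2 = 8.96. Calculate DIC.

CA = [HCO3⁻] + 2[CO3²⁻] = (α₁ + 2α₂)·DIC
At pH 7.76: [H⁺]/K1 = 10^-1.70 = 0.019953, K2/[H⁺] = 10^-1.20 = 0.063096
α₁ = 1/(1 + 0.019953 + 0.063096) = 1/1.0830 = 0.9233; α₂ = α₁·K2/[H⁺] = 0.05826
α₁ + 2α₂ = 1.0398
DIC = CA / (α₁ + 2α₂) = 1.81 / 1.0398 = 1.74 mmol/kg

DIC = 1.74 mmol/kg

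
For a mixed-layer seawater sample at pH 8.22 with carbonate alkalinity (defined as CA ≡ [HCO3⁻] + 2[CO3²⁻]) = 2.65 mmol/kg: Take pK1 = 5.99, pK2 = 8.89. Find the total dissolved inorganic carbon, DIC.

CA = [HCO3⁻] + 2[CO3²⁻] = (α₁ + 2α₂)·DIC
At pH 8.22: [H⁺]/K1 = 10^-2.23 = 0.0058884, K2/[H⁺] = 10^-0.67 = 0.21380
α₁ = 1/(1 + 0.0058884 + 0.21380) = 1/1.2197 = 0.8199; α₂ = α₁·K2/[H⁺] = 0.1753
α₁ + 2α₂ = 1.1705
DIC = CA / (α₁ + 2α₂) = 2.65 / 1.1705 = 2.26 mmol/kg

DIC = 2.26 mmol/kg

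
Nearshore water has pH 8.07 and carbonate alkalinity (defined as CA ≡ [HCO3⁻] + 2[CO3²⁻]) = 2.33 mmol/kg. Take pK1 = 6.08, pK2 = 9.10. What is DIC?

CA = [HCO3⁻] + 2[CO3²⁻] = (α₁ + 2α₂)·DIC
At pH 8.07: [H⁺]/K1 = 10^-1.99 = 0.010233, K2/[H⁺] = 10^-1.03 = 0.093325
α₁ = 1/(1 + 0.010233 + 0.093325) = 1/1.1036 = 0.9062; α₂ = α₁·K2/[H⁺] = 0.08457
α₁ + 2α₂ = 1.0753
DIC = CA / (α₁ + 2α₂) = 2.33 / 1.0753 = 2.17 mmol/kg

DIC = 2.17 mmol/kg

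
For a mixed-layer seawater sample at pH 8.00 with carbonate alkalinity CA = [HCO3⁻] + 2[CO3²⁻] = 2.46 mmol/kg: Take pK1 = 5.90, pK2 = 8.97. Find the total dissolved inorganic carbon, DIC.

CA = [HCO3⁻] + 2[CO3²⁻] = (α₁ + 2α₂)·DIC
At pH 8.00: [H⁺]/K1 = 10^-2.10 = 0.0079433, K2/[H⁺] = 10^-0.97 = 0.10715
α₁ = 1/(1 + 0.0079433 + 0.10715) = 1/1.1151 = 0.8968; α₂ = α₁·K2/[H⁺] = 0.09609
α₁ + 2α₂ = 1.0890
DIC = CA / (α₁ + 2α₂) = 2.46 / 1.0890 = 2.26 mmol/kg

DIC = 2.26 mmol/kg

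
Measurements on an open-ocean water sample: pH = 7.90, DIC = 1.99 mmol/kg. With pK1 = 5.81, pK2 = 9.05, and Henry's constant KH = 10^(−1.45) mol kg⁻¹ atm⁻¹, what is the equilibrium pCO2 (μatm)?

pCO2 = 423 μatm

α₀ = 1 / (1 + K1/[H⁺] + K1K2/[H⁺]²) = 1 / (1 + 10^+2.09 + 10^+0.94)
   = 1 / (1 + 123.03 + 8.7096) = 1/132.74 = 0.007534
[CO2*] = α₀ × DIC = 0.007534 × 1.99 = 0.01499 mmol/kg = 14.99 μmol/kg
pCO2 = [CO2*]/KH = 1.499×10^-5 / 3.548×10^-2 = 423 μatm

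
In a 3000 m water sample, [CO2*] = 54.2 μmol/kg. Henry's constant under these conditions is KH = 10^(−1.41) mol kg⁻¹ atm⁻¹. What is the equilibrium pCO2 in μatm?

pCO2 = 1390 μatm

KH = 10^(−1.41) = 3.890×10^-2 mol kg⁻¹ atm⁻¹
pCO2 = [CO2*]/KH = 54.2×10^-6 / 3.890×10^-2 = 1.39×10^-3 atm = 1390 μatm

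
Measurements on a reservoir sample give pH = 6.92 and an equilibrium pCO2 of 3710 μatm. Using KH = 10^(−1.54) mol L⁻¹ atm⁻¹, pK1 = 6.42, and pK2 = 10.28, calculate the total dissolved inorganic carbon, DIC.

DIC = 0.446 mmol/L

[CO2*] = KH · pCO2 = 10^(−1.54) × 3710×10^-6 = 1.070×10^-4 mol/L
α₀ = 1/(1 + K1/[H⁺] + K1K2/[H⁺]²) = 1/(1 + 10^+0.50 + 10^-2.86) = 0.2402
DIC = [CO2*]/α₀ = 1.070×10^-4 / 0.2402 = 0.446 mmol/L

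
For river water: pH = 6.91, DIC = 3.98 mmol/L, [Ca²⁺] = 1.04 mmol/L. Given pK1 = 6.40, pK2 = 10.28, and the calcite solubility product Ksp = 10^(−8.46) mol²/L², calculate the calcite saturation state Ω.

Ω = 0.389

α₂ = 1 / (1 + [H⁺]/K2 + [H⁺]²/(K1K2)) = 1 / (1 + 10^+3.37 + 10^+2.86)
   = 1 / (1 + 2344.2 + 724.44) = 1/3069.7 = 0.0003258
[CO3²⁻] = α₂ × DIC = 0.0003258 × 3.98 = 0.001297 mmol/L = 1.297 μmol/L
Ksp = 10^(−8.46) = 3.467×10^-9
Ω = [Ca²⁺][CO3²⁻]/Ksp = (1.04×10^-3)(1.297×10^-6) / 3.467×10^-9 = 0.389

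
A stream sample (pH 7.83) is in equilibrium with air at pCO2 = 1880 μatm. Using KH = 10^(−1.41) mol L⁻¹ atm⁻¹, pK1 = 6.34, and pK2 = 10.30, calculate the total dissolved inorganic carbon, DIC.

[CO2*] = KH · pCO2 = 10^(−1.41) × 1880×10^-6 = 7.314×10^-5 mol/L
α₀ = 1/(1 + K1/[H⁺] + K1K2/[H⁺]²) = 1/(1 + 10^+1.49 + 10^-0.98) = 0.03124
DIC = [CO2*]/α₀ = 7.314×10^-5 / 0.03124 = 2.34 mmol/L

DIC = 2.34 mmol/L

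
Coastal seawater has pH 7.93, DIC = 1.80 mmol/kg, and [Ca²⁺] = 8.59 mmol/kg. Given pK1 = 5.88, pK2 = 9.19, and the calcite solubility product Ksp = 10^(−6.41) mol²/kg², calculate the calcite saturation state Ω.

α₂ = 1 / (1 + [H⁺]/K2 + [H⁺]²/(K1K2)) = 1 / (1 + 10^+1.26 + 10^-0.79)
   = 1 / (1 + 18.197 + 0.16218) = 1/19.359 = 0.05166
[CO3²⁻] = α₂ × DIC = 0.05166 × 1.80 = 0.09298 mmol/kg
Ksp = 10^(−6.41) = 3.890×10^-7
Ω = [Ca²⁺][CO3²⁻]/Ksp = (8.59×10^-3)(9.298×10^-5) / 3.890×10^-7 = 2.05

Ω = 2.05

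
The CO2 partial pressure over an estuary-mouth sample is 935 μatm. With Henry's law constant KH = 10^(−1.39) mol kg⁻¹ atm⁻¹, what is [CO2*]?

[CO2*] = 38.1 μmol/kg

KH = 10^(−1.39) = 4.074×10^-2 mol kg⁻¹ atm⁻¹
[CO2*] = KH · pCO2 = 4.074×10^-2 × 935×10^-6 atm = 3.81×10^-5 mol/kg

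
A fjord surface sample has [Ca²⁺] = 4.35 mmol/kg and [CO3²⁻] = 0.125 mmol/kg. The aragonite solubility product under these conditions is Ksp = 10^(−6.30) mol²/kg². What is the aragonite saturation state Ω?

Ksp = 10^(−6.30) = 5.012×10^-7
Ω = [Ca²⁺][CO3²⁻]/Ksp = (4.35×10^-3)(0.125×10^-3) / 5.012×10^-7 = 1.08

Ω = 1.08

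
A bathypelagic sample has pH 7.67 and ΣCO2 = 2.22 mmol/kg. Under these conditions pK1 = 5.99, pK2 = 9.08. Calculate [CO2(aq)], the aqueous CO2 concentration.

[CO2*] = 0.0438 mmol/kg

α₀ = 1 / (1 + K1/[H⁺] + K1K2/[H⁺]²) = 1 / (1 + 10^+1.68 + 10^+0.27)
   = 1 / (1 + 47.863 + 1.8621) = 1/50.725 = 0.01971
[CO2*] = α₀ × DIC = 0.01971 × 2.22 = 0.0438 mmol/kg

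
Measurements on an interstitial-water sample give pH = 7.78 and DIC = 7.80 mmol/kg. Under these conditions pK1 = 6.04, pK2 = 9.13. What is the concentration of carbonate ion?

[CO3²⁻] = 0.328 mmol/kg

α₂ = 1 / (1 + [H⁺]/K2 + [H⁺]²/(K1K2)) = 1 / (1 + 10^+1.35 + 10^-0.39)
   = 1 / (1 + 22.387 + 0.40738) = 1/23.795 = 0.04203
[CO3²⁻] = α₂ × DIC = 0.04203 × 7.80 = 0.328 mmol/kg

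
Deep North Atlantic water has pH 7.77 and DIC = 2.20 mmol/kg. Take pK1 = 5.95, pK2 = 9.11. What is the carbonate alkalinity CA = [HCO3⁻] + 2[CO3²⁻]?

CA = [HCO3⁻] + 2[CO3²⁻] = (α₁ + 2α₂)·DIC
At pH 7.77: [H⁺]/K1 = 10^-1.82 = 0.015136, K2/[H⁺] = 10^-1.34 = 0.045709
α₁ = 1/(1 + 0.015136 + 0.045709) = 1/1.0608 = 0.9426; α₂ = α₁·K2/[H⁺] = 0.04309
α₁ + 2α₂ = 1.0288
CA = 1.0288 × 2.20 = 2.26 mmol/kg

CA = 2.26 mmol/kg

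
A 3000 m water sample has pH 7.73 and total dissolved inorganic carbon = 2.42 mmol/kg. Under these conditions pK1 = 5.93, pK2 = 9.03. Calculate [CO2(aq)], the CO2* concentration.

α₀ = 1 / (1 + K1/[H⁺] + K1K2/[H⁺]²) = 1 / (1 + 10^+1.80 + 10^+0.50)
   = 1 / (1 + 63.096 + 3.1623) = 1/67.258 = 0.01487
[CO2*] = α₀ × DIC = 0.01487 × 2.42 = 0.0360 mmol/kg

[CO2*] = 0.0360 mmol/kg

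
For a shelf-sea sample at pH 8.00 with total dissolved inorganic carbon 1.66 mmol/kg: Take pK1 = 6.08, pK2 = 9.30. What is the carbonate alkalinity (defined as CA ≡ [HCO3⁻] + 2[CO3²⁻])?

CA = 1.72 mmol/kg

CA = [HCO3⁻] + 2[CO3²⁻] = (α₁ + 2α₂)·DIC
At pH 8.00: [H⁺]/K1 = 10^-1.92 = 0.012023, K2/[H⁺] = 10^-1.30 = 0.050119
α₁ = 1/(1 + 0.012023 + 0.050119) = 1/1.0621 = 0.9415; α₂ = α₁·K2/[H⁺] = 0.04719
α₁ + 2α₂ = 1.0359
CA = 1.0359 × 1.66 = 1.72 mmol/kg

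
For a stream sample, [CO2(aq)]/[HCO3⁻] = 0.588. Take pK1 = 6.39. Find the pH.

pH = 6.62

From K1 = [H⁺][HCO3⁻]/[CO2(aq)]:  pH = pK1 − log₁₀([CO2(aq)]/[HCO3⁻])
log₁₀(0.588) = -0.231
pH = 6.39 − (-0.231) = 6.62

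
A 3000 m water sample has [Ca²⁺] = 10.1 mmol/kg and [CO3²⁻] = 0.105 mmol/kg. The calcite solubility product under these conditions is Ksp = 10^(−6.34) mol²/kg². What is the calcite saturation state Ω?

Ksp = 10^(−6.34) = 4.571×10^-7
Ω = [Ca²⁺][CO3²⁻]/Ksp = (10.1×10^-3)(0.105×10^-3) / 4.571×10^-7 = 2.32

Ω = 2.32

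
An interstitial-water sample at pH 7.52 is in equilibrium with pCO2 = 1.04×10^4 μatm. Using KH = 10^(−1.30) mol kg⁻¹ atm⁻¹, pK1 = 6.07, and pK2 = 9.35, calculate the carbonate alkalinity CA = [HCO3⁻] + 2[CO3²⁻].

[CO2*] = KH · pCO2 = 10^(−1.30) × 1.04×10^4×10^-6 = 5.212×10^-4 mol/kg
α₀ = 1/(1 + K1/[H⁺] + K1K2/[H⁺]²) = 1/(1 + 10^+1.45 + 10^-0.38) = 0.03378
DIC = [CO2*]/α₀ = 5.212×10^-4 / 0.03378 = 15.43 mmol/kg
CA = (α₁ + 2α₂)·DIC = (0.9521 + 2×0.01408) × 15.43 = 15.1 mmol/kg

CA = 15.1 mmol/kg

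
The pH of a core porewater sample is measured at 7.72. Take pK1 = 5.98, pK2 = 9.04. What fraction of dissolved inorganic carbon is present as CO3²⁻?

α₂ = 0.0449

α₂ = 1 / (1 + [H⁺]/K2 + [H⁺]²/(K1K2)) = 1 / (1 + 10^+1.32 + 10^-0.42)
   = 1 / (1 + 20.893 + 0.38019) = 1/22.273 = 0.04490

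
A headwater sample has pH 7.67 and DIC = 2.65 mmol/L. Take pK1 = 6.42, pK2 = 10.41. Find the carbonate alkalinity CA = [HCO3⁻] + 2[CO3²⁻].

CA = 2.51 mmol/L

CA = [HCO3⁻] + 2[CO3²⁻] = (α₁ + 2α₂)·DIC
At pH 7.67: [H⁺]/K1 = 10^-1.25 = 0.056234, K2/[H⁺] = 10^-2.74 = 0.0018197
α₁ = 1/(1 + 0.056234 + 0.0018197) = 1/1.0581 = 0.9451; α₂ = α₁·K2/[H⁺] = 0.001720
α₁ + 2α₂ = 0.9486
CA = 0.9486 × 2.65 = 2.51 mmol/L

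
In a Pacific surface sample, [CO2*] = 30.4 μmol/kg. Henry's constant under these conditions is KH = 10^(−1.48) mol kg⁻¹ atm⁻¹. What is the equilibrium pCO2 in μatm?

pCO2 = 918 μatm

KH = 10^(−1.48) = 3.311×10^-2 mol kg⁻¹ atm⁻¹
pCO2 = [CO2*]/KH = 30.4×10^-6 / 3.311×10^-2 = 9.18×10^-4 atm = 918 μatm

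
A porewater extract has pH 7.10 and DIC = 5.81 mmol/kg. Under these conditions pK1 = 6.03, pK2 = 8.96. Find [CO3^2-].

α₂ = 1 / (1 + [H⁺]/K2 + [H⁺]²/(K1K2)) = 1 / (1 + 10^+1.86 + 10^+0.79)
   = 1 / (1 + 72.444 + 6.1660) = 1/79.610 = 0.01256
[CO3²⁻] = α₂ × DIC = 0.01256 × 5.81 = 0.0730 mmol/kg

[CO3²⁻] = 0.0730 mmol/kg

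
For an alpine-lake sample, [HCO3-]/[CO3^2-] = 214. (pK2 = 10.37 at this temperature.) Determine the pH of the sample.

pH = 8.04

From K2 = [H⁺][CO3^2-]/[HCO3-]:  pH = pK2 − log₁₀([HCO3-]/[CO3^2-])
log₁₀(214) = +2.330
pH = 10.37 − (+2.330) = 8.04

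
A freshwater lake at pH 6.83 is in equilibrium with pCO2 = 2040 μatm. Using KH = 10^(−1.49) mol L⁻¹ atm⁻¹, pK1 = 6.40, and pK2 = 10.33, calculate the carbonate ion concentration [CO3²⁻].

[CO2*] = KH · pCO2 = 10^(−1.49) × 2040×10^-6 = 6.601×10^-5 mol/L
α₀ = 1/(1 + K1/[H⁺] + K1K2/[H⁺]²) = 1/(1 + 10^+0.43 + 10^-3.07) = 0.2708
DIC = [CO2*]/α₀ = 6.601×10^-5 / 0.2708 = 0.2437 mmol/L
[CO3²⁻] = α₂·DIC; α₂ = 0.0002305, so [CO3²⁻] = 0.0002305 × 0.2437 = 5.62×10^-5 mmol/L = 0.0562 μmol/L

[CO3²⁻] = 0.0562 μmol/L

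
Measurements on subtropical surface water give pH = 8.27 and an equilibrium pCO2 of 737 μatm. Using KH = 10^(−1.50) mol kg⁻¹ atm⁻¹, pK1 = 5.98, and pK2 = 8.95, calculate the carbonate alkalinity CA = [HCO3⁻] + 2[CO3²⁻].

CA = 6.44 mmol/kg

[CO2*] = KH · pCO2 = 10^(−1.50) × 737×10^-6 = 2.331×10^-5 mol/kg
α₀ = 1/(1 + K1/[H⁺] + K1K2/[H⁺]²) = 1/(1 + 10^+2.29 + 10^+1.61) = 0.004224
DIC = [CO2*]/α₀ = 2.331×10^-5 / 0.004224 = 5.517 mmol/kg
CA = (α₁ + 2α₂)·DIC = (0.8237 + 2×0.1721) × 5.517 = 6.44 mmol/kg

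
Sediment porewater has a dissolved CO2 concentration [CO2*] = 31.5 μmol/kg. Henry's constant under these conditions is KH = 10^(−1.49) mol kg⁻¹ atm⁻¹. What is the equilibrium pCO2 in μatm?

KH = 10^(−1.49) = 3.236×10^-2 mol kg⁻¹ atm⁻¹
pCO2 = [CO2*]/KH = 31.5×10^-6 / 3.236×10^-2 = 9.73×10^-4 atm = 973 μatm

pCO2 = 973 μatm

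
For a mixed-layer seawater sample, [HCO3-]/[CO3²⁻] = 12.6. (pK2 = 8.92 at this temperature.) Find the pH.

From K2 = [H⁺][CO3²⁻]/[HCO3-]:  pH = pK2 − log₁₀([HCO3-]/[CO3²⁻])
log₁₀(12.6) = +1.100
pH = 8.92 − (+1.100) = 7.82

pH = 7.82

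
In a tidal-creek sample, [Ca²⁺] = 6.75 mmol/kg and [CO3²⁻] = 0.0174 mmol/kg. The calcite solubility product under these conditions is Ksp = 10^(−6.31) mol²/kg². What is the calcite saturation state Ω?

Ω = 0.240

Ksp = 10^(−6.31) = 4.898×10^-7
Ω = [Ca²⁺][CO3²⁻]/Ksp = (6.75×10^-3)(0.0174×10^-3) / 4.898×10^-7 = 0.240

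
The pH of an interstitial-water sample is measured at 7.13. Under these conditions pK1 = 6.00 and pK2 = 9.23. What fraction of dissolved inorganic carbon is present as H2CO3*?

α₀ = 0.0685

α₀ = 1 / (1 + K1/[H⁺] + K1K2/[H⁺]²) = 1 / (1 + 10^+1.13 + 10^-0.97)
   = 1 / (1 + 13.490 + 0.10715) = 1/14.597 = 0.06851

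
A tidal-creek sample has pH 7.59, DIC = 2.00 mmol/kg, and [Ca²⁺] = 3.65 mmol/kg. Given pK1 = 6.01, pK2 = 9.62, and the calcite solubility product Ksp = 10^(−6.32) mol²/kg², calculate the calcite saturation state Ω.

Ω = 0.137

α₂ = 1 / (1 + [H⁺]/K2 + [H⁺]²/(K1K2)) = 1 / (1 + 10^+2.03 + 10^+0.45)
   = 1 / (1 + 107.15 + 2.8184) = 1/110.97 = 0.009011
[CO3²⁻] = α₂ × DIC = 0.009011 × 2.00 = 0.01802 mmol/kg = 18.02 μmol/kg
Ksp = 10^(−6.32) = 4.786×10^-7
Ω = [Ca²⁺][CO3²⁻]/Ksp = (3.65×10^-3)(1.802×10^-5) / 4.786×10^-7 = 0.137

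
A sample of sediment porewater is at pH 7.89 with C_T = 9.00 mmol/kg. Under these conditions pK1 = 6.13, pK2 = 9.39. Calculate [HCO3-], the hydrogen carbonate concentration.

[HCO3⁻] = 8.58 mmol/kg

α₁ = 1 / (1 + [H⁺]/K1 + K2/[H⁺]) = 1 / (1 + 10^-1.76 + 10^-1.50)
   = 1 / (1 + 0.017378 + 0.031623) = 1/1.0490 = 0.9533
[HCO3⁻] = α₁ × DIC = 0.9533 × 9.00 = 8.58 mmol/kg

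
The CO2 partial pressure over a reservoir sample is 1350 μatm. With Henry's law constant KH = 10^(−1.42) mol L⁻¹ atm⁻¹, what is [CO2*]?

KH = 10^(−1.42) = 3.802×10^-2 mol L⁻¹ atm⁻¹
[CO2*] = KH · pCO2 = 3.802×10^-2 × 1350×10^-6 atm = 5.13×10^-5 mol/L

[CO2*] = 51.3 μmol/L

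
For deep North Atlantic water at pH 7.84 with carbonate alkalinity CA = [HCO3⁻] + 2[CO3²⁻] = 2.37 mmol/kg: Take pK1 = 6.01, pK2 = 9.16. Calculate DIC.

CA = [HCO3⁻] + 2[CO3²⁻] = (α₁ + 2α₂)·DIC
At pH 7.84: [H⁺]/K1 = 10^-1.83 = 0.014791, K2/[H⁺] = 10^-1.32 = 0.047863
α₁ = 1/(1 + 0.014791 + 0.047863) = 1/1.0627 = 0.9410; α₂ = α₁·K2/[H⁺] = 0.04504
α₁ + 2α₂ = 1.0311
DIC = CA / (α₁ + 2α₂) = 2.37 / 1.0311 = 2.30 mmol/kg

DIC = 2.30 mmol/kg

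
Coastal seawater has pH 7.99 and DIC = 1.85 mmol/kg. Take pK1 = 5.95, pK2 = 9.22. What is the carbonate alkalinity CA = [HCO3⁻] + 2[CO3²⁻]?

CA = [HCO3⁻] + 2[CO3²⁻] = (α₁ + 2α₂)·DIC
At pH 7.99: [H⁺]/K1 = 10^-2.04 = 0.0091201, K2/[H⁺] = 10^-1.23 = 0.058884
α₁ = 1/(1 + 0.0091201 + 0.058884) = 1/1.0680 = 0.9363; α₂ = α₁·K2/[H⁺] = 0.05513
α₁ + 2α₂ = 1.0466
CA = 1.0466 × 1.85 = 1.94 mmol/kg

CA = 1.94 mmol/kg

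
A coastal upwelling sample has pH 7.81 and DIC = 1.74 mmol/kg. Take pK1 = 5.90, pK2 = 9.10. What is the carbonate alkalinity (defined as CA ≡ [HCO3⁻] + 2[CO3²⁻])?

CA = [HCO3⁻] + 2[CO3²⁻] = (α₁ + 2α₂)·DIC
At pH 7.81: [H⁺]/K1 = 10^-1.91 = 0.012303, K2/[H⁺] = 10^-1.29 = 0.051286
α₁ = 1/(1 + 0.012303 + 0.051286) = 1/1.0636 = 0.9402; α₂ = α₁·K2/[H⁺] = 0.04822
α₁ + 2α₂ = 1.0367
CA = 1.0367 × 1.74 = 1.80 mmol/kg

CA = 1.80 mmol/kg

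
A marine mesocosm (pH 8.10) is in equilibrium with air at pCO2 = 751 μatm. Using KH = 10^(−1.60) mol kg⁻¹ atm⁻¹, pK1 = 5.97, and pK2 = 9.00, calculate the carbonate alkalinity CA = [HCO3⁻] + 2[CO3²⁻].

CA = 3.19 mmol/kg

[CO2*] = KH · pCO2 = 10^(−1.60) × 751×10^-6 = 1.886×10^-5 mol/kg
α₀ = 1/(1 + K1/[H⁺] + K1K2/[H⁺]²) = 1/(1 + 10^+2.13 + 10^+1.23) = 0.006541
DIC = [CO2*]/α₀ = 1.886×10^-5 / 0.006541 = 2.884 mmol/kg
CA = (α₁ + 2α₂)·DIC = (0.8824 + 2×0.1111) × 2.884 = 3.19 mmol/kg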